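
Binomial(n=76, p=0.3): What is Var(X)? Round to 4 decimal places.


Var = n*p*(1-p) = 76 * 0.3 * 0.7 = 15.96

15.9600


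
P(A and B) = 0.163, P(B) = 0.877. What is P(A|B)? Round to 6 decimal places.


P(A|B) = P(A and B) / P(B) = 0.163 / 0.877 = 163/877 ≈ 0.18586089

0.185861


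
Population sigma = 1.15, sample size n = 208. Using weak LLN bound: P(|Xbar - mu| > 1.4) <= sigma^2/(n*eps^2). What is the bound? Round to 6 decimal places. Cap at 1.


bound = min(1, sigma^2/(n*eps^2))
sigma^2 = 1.15^2 = 1.3225
n*eps^2 = 208 * 1.4^2 = 208 * 1.96 = 407.68
sigma^2/(n*eps^2) = 1.3225 / 407.68 ≈ 0.00324397

0.003244


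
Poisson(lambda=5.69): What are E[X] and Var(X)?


E[X] = Var(X) = lambda = 5.69

5.69, 5.69


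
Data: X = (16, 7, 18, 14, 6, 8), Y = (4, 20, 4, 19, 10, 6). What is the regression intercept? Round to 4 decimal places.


a = ybar - b*xbar, where b = sum((xi-xbar)(yi-ybar)) / sum((xi-xbar)^2)
n = 6, xbar = 69/6 = 11.5, ybar = 63/6 = 10.5
Sxy = sum((xi-xbar)(yi-ybar)) = -74.5
Sxx = sum((xi-xbar)^2) = 131.5
b = Sxy / Sxx = -149/263 ≈ -0.566540
a = 10.5 - (-0.566540) * 11.5 = 4475/263 ≈ 17.015209

17.0152


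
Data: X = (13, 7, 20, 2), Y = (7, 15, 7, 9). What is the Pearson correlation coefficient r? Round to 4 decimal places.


r = sum((xi-xbar)(yi-ybar)) / sqrt(sum((xi-xbar)^2) * sum((yi-ybar)^2))
n = 4, xbar = 42/4 = 10.5, ybar = 38/4 = 9.5
Sxy = sum((xi-xbar)(yi-ybar)) = -45
Sxx = sum((xi-xbar)^2) = 181
Syy = sum((yi-ybar)^2) = 43
sqrt(Sxx*Syy) ≈ 88.221313
r = Sxy / sqrt(Sxx*Syy) = -45 / 88.221313 ≈ -0.510081

-0.5101


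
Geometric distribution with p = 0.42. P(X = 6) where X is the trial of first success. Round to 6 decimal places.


P = (1-p)^(k-1) * p
(1-p)^(k-1) = 0.58^5 ≈ 0.06563568
P = 0.06563568 * 0.42 ≈ 0.02756698

0.027567


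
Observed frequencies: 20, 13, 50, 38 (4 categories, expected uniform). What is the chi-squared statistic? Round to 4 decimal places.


chi2 = sum((O-E)^2/E), E = total/4
total = 121, E = 121/4 = 30.25
(20 - 30.25)^2 / 30.25 = 105.0625 / 30.25 = 1681/484 ≈ 3.473140
(13 - 30.25)^2 / 30.25 = 297.5625 / 30.25 = 4761/484 ≈ 9.836777
(50 - 30.25)^2 / 30.25 = 390.0625 / 30.25 = 6241/484 ≈ 12.894628
(38 - 30.25)^2 / 30.25 = 60.0625 / 30.25 = 961/484 ≈ 1.985537
chi2 = 3411/121 ≈ 28.190083

28.1901


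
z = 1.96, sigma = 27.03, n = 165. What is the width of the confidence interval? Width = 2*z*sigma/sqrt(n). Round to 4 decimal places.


width = 2*z*sigma/sqrt(n)
2*z*sigma = 2 * 1.96 * 27.03 = 105.9576
sqrt(165) ≈ 12.845233
width = 105.9576 / 12.845233 ≈ 8.248788

8.2488


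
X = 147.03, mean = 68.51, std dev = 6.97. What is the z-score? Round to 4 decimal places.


z = (X - mu) / sigma
X - mu = 147.03 - 68.51 = 78.52
z = 78.52 / 6.97 = 7852/697 ≈ 11.265423

11.2654


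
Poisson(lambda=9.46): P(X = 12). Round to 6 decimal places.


P = e^(-lam) * lam^k / k!
e^(-9.46) ≈ 0.00007790659
lam^k = 9.46^12 ≈ 513681159034.565700
k! = 12! = 479001600
P = 0.00007790659 * 513681159034.565700 / 479001600 ≈ 0.083547

0.083547


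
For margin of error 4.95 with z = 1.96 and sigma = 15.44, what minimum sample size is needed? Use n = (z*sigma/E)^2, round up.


z*sigma/E = 1.96 * 15.44 / 4.95 ≈ 6.113616
(z*sigma/E)^2 ≈ 37.376303
round up: n = 38

38


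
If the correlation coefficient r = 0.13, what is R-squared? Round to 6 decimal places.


R^2 = r^2 = (0.13)^2 = 0.0169

0.016900


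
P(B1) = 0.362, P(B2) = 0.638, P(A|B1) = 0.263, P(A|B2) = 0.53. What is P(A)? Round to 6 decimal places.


P(A) = P(A|B1)*P(B1) + P(A|B2)*P(B2)
P(A|B1)*P(B1) = 0.263 * 0.362 = 0.095206
P(A|B2)*P(B2) = 0.53 * 0.638 = 0.33814
P(A) = 0.095206 + 0.33814 = 0.433346

0.433346


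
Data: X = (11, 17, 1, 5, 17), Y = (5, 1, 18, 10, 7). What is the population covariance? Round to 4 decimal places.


Cov = (1/n)*sum((xi-xbar)(yi-ybar))
n = 5, xbar = 51/5 = 10.2, ybar = 41/5 = 8.2
sum((xi-xbar)(yi-ybar)) = -159.2
Cov = -159.2 / 5 = -31.84

-31.8400


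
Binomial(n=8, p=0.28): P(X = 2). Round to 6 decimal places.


P = C(n,k) * p^k * (1-p)^(n-k)
C(8,2) = 28
p^k = 0.28^2 = 0.0784
(1-p)^(n-k) = 0.72^6 ≈ 0.1393141
P = 28 * 0.0784 * 0.1393141 ≈ 0.305822

0.305822


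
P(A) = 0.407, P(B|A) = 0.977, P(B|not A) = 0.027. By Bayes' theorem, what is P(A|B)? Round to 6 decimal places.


P(A|B) = P(B|A)*P(A) / P(B), P(B) = P(B|A)*P(A) + P(B|not A)*P(not A)
P(B|A)*P(A) = 0.977 * 0.407 = 0.397639
P(B|not A)*P(not A) = 0.027 * 0.593 = 0.016011
P(B) = 0.397639 + 0.016011 = 0.41365
P(A|B) = 0.397639 / 0.41365 ≈ 0.96129336

0.961293


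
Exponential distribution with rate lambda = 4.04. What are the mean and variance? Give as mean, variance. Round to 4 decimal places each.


mean = 1/lam, var = 1/lam^2
mean = 1 / 4.04 = 25/101 ≈ 0.247525
lam^2 = 4.04^2 = 16.3216
var = 1 / 16.3216 ≈ 0.061269

0.2475, 0.0613


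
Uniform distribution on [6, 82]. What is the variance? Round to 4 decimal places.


Var = (b-a)^2 / 12
(b-a)^2 = (82 - 6)^2 = 5776
Var = 5776/12 ≈ 481.333333

481.3333


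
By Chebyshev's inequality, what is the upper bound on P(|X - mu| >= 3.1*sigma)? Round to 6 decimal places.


P <= 1/k^2
k^2 = 3.1^2 = 9.61
1/k^2 = 1 / 9.61 = 100/961 ≈ 0.10405827

0.104058


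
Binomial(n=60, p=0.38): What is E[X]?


E[X] = n*p = 60 * 0.38 = 22.8

22.8


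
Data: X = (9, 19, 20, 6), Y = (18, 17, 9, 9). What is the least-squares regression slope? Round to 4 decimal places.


b = sum((xi-xbar)(yi-ybar)) / sum((xi-xbar)^2)
n = 4, xbar = 54/4 = 13.5, ybar = 53/4 = 13.25
Sxy = sum((xi-xbar)(yi-ybar)) = 3.5
Sxx = sum((xi-xbar)^2) = 149
b = Sxy / Sxx = 7/298 ≈ 0.023490

0.0235


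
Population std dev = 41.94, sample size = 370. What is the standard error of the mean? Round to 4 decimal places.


SE = sigma / sqrt(n)
sqrt(370) ≈ 19.235384
SE = 41.94 / 19.235384 ≈ 2.180357

2.1804


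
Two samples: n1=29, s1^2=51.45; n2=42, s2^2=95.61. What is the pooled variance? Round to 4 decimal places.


sp^2 = ((n1-1)*s1^2 + (n2-1)*s2^2)/(n1+n2-2)
(n1-1)*s1^2 = 28 * 51.45 = 1440.6
(n2-1)*s2^2 = 41 * 95.61 = 3920.01
numerator = 1440.6 + 3920.01 = 5360.61
n1+n2-2 = 69
sp^2 = 5360.61 / 69 = 77.69

77.6900


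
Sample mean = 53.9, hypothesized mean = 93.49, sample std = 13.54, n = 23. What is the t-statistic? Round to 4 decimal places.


t = (xbar - mu0) / (s/sqrt(n))
xbar - mu0 = 53.9 - 93.49 = -39.59
sqrt(23) ≈ 4.79583152
s/sqrt(n) = 13.54 / 4.79583152 ≈ 2.82328517
t = -39.59 / 2.82328517 ≈ -14.022671

-14.0227


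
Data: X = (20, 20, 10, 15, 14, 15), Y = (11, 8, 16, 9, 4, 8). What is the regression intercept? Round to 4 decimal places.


a = ybar - b*xbar, where b = sum((xi-xbar)(yi-ybar)) / sum((xi-xbar)^2)
n = 6, xbar = 94/6 = 47/3 ≈ 15.666667, ybar = 56/6 = 28/3 ≈ 9.333333
Sxy = sum((xi-xbar)(yi-ybar)) = -79/3 ≈ -26.333333
Sxx = sum((xi-xbar)^2) = 220/3 ≈ 73.333333
b = Sxy / Sxx = -79/220 ≈ -0.359091
a = 9.333333 - (-0.359091) * 15.666667 = 3291/220 ≈ 14.959091

14.9591


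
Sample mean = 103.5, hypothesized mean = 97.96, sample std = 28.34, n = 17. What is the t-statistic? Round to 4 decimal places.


t = (xbar - mu0) / (s/sqrt(n))
xbar - mu0 = 103.5 - 97.96 = 5.54
sqrt(17) ≈ 4.12310563
s/sqrt(n) = 28.34 / 4.12310563 ≈ 6.87345961
t = 5.54 / 6.87345961 ≈ 0.805999

0.8060


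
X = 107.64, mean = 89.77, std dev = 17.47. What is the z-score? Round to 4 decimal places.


z = (X - mu) / sigma
X - mu = 107.64 - 89.77 = 17.87
z = 17.87 / 17.47 = 1787/1747 ≈ 1.022896

1.0229


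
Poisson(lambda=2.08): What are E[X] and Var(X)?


E[X] = Var(X) = lambda = 2.08

2.08, 2.08


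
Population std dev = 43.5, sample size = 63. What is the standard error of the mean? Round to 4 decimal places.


SE = sigma / sqrt(n)
sqrt(63) ≈ 7.937254
SE = 43.5 / 7.937254 ≈ 5.480485

5.4805


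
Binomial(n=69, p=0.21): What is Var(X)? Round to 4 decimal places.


Var = n*p*(1-p) = 69 * 0.21 * 0.79 = 11.4471

11.4471


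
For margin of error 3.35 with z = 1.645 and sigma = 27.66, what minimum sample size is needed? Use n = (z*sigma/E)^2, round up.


z*sigma/E = 1.645 * 27.66 / 3.35 ≈ 13.582299
(z*sigma/E)^2 ≈ 184.478833
round up: n = 185

185


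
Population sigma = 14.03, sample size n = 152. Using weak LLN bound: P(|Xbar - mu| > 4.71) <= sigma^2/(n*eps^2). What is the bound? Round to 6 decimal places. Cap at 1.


bound = min(1, sigma^2/(n*eps^2))
sigma^2 = 14.03^2 = 196.8409
n*eps^2 = 152 * 4.71^2 = 152 * 22.1841 = 3371.9832
sigma^2/(n*eps^2) = 196.8409 / 3371.9832 ≈ 0.05837541

0.058375


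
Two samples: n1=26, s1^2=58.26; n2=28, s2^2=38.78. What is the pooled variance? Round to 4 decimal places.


sp^2 = ((n1-1)*s1^2 + (n2-1)*s2^2)/(n1+n2-2)
(n1-1)*s1^2 = 25 * 58.26 = 1456.5
(n2-1)*s2^2 = 27 * 38.78 = 1047.06
numerator = 1456.5 + 1047.06 = 2503.56
n1+n2-2 = 52
sp^2 = 2503.56 / 52 = 62589/1300 ≈ 48.145385

48.1454


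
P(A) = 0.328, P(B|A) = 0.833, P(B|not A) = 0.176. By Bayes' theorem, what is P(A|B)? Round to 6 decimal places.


P(A|B) = P(B|A)*P(A) / P(B), P(B) = P(B|A)*P(A) + P(B|not A)*P(not A)
P(B|A)*P(A) = 0.833 * 0.328 = 0.273224
P(B|not A)*P(not A) = 0.176 * 0.672 = 0.118272
P(B) = 0.273224 + 0.118272 = 0.391496
P(A|B) = 0.273224 / 0.391496 = 4879/6991 ≈ 0.69789730

0.697897


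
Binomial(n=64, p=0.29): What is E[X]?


E[X] = n*p = 64 * 0.29 = 18.56

18.56


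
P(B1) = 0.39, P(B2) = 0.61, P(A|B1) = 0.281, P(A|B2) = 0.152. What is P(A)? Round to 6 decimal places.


P(A) = P(A|B1)*P(B1) + P(A|B2)*P(B2)
P(A|B1)*P(B1) = 0.281 * 0.39 = 0.10959
P(A|B2)*P(B2) = 0.152 * 0.61 = 0.09272
P(A) = 0.10959 + 0.09272 = 0.20231

0.202310


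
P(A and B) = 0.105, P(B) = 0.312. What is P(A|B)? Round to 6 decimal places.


P(A|B) = P(A and B) / P(B) = 0.105 / 0.312 = 35/104 ≈ 0.33653846

0.336538


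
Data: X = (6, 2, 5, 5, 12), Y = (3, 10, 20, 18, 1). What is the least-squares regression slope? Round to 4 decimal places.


b = sum((xi-xbar)(yi-ybar)) / sum((xi-xbar)^2)
n = 5, xbar = 30/5 = 6, ybar = 52/5 = 10.4
Sxy = sum((xi-xbar)(yi-ybar)) = -72
Sxx = sum((xi-xbar)^2) = 54
b = Sxy / Sxx = -4/3 ≈ -1.333333

-1.3333


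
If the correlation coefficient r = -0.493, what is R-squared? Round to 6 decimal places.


R^2 = r^2 = (-0.493)^2 = 0.243049

0.243049


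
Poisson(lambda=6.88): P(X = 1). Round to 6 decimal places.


P = e^(-lam) * lam^k / k!
e^(-6.88) ≈ 0.001028144
lam^k = 6.88^1 = 6.88
k! = 1! = 1
P = 0.001028144 * 6.88 / 1 ≈ 0.007074

0.007074


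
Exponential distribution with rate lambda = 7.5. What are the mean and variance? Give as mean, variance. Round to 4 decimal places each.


mean = 1/lam, var = 1/lam^2
mean = 1 / 7.5 = 2/15 ≈ 0.133333
lam^2 = 7.5^2 = 56.25
var = 1 / 56.25 = 4/225 ≈ 0.017778

0.1333, 0.0178


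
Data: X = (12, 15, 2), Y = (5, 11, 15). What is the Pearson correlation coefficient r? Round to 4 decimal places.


r = sum((xi-xbar)(yi-ybar)) / sqrt(sum((xi-xbar)^2) * sum((yi-ybar)^2))
n = 3, xbar = 29/3 ≈ 9.666667, ybar = 31/3 ≈ 10.333333
Sxy = sum((xi-xbar)(yi-ybar)) = -134/3 ≈ -44.666667
Sxx = sum((xi-xbar)^2) = 278/3 ≈ 92.666667
Syy = sum((yi-ybar)^2) = 152/3 ≈ 50.666667
sqrt(Sxx*Syy) ≈ 68.520881
r = Sxy / sqrt(Sxx*Syy) = -44.666667 / 68.520881 ≈ -0.651869

-0.6519


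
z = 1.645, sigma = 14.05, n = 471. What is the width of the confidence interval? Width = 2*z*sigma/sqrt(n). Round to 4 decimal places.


width = 2*z*sigma/sqrt(n)
2*z*sigma = 2 * 1.645 * 14.05 = 46.2245
sqrt(471) ≈ 21.702534
width = 46.2245 / 21.702534 ≈ 2.129913

2.1299


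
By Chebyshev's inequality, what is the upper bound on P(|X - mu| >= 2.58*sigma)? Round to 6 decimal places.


P <= 1/k^2
k^2 = 2.58^2 = 6.6564
1/k^2 = 1 / 6.6564 ≈ 0.15023136

0.150231


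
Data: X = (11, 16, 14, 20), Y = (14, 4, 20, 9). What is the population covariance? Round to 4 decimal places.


Cov = (1/n)*sum((xi-xbar)(yi-ybar))
n = 4, xbar = 61/4 = 15.25, ybar = 47/4 = 11.75
sum((xi-xbar)(yi-ybar)) = -38.75
Cov = -38.75 / 4 = -9.6875

-9.6875


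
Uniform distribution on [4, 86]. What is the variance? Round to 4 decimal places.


Var = (b-a)^2 / 12
(b-a)^2 = (86 - 4)^2 = 6724
Var = 6724/12 ≈ 560.333333

560.3333


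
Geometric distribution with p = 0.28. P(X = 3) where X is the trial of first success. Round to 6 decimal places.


P = (1-p)^(k-1) * p
(1-p)^(k-1) = 0.72^2 = 0.5184
P = 0.5184 * 0.28 = 0.145152

0.145152


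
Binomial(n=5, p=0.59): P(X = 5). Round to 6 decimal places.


P = C(n,k) * p^k * (1-p)^(n-k)
C(5,5) = 1
p^k = 0.59^5 ≈ 0.07149243
(1-p)^(n-k) = 0.41^0 = 1
P = 1 * 0.07149243 * 1 ≈ 0.071492

0.071492


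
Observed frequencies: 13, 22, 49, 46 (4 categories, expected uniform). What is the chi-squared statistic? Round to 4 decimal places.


chi2 = sum((O-E)^2/E), E = total/4
total = 130, E = 130/4 = 32.5
(13 - 32.5)^2 / 32.5 = 380.25 / 32.5 = 11.7
(22 - 32.5)^2 / 32.5 = 110.25 / 32.5 = 441/130 ≈ 3.392308
(49 - 32.5)^2 / 32.5 = 272.25 / 32.5 = 1089/130 ≈ 8.376923
(46 - 32.5)^2 / 32.5 = 182.25 / 32.5 = 729/130 ≈ 5.607692
chi2 = 378/13 ≈ 29.076923

29.0769


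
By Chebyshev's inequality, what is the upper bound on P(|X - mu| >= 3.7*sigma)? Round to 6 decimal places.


P <= 1/k^2
k^2 = 3.7^2 = 13.69
1/k^2 = 1 / 13.69 = 100/1369 ≈ 0.07304602

0.073046


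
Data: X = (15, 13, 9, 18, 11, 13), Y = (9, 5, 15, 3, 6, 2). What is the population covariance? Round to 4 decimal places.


Cov = (1/n)*sum((xi-xbar)(yi-ybar))
n = 6, xbar = 79/6 ≈ 13.166667, ybar = 40/6 = 20/3 ≈ 6.666667
sum((xi-xbar)(yi-ybar)) = -137/3 ≈ -45.666667
Cov = -45.666667 / 6 = -137/18 ≈ -7.611111

-7.6111


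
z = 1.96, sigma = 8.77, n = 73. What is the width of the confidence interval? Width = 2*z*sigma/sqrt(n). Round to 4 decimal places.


width = 2*z*sigma/sqrt(n)
2*z*sigma = 2 * 1.96 * 8.77 = 34.3784
sqrt(73) ≈ 8.544004
width = 34.3784 / 8.544004 ≈ 4.023687

4.0237


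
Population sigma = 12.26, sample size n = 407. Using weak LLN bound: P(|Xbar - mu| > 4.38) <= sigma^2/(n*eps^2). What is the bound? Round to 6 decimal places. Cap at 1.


bound = min(1, sigma^2/(n*eps^2))
sigma^2 = 12.26^2 = 150.3076
n*eps^2 = 407 * 4.38^2 = 407 * 19.1844 = 7808.0508
sigma^2/(n*eps^2) = 150.3076 / 7808.0508 ≈ 0.01925034

0.019250


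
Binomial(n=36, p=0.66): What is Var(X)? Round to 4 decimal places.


Var = n*p*(1-p) = 36 * 0.66 * 0.34 = 8.0784

8.0784


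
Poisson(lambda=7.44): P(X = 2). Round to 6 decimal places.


P = e^(-lam) * lam^k / k!
e^(-7.44) ≈ 0.0005872852
lam^k = 7.44^2 = 55.3536
k! = 2! = 2
P = 0.0005872852 * 55.3536 / 2 ≈ 0.016254

0.016254


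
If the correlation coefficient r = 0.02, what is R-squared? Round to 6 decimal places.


R^2 = r^2 = (0.02)^2 = 0.0004

0.000400


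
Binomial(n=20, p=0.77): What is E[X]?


E[X] = n*p = 20 * 0.77 = 15.4

15.4


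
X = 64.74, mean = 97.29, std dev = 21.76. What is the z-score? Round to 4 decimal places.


z = (X - mu) / sigma
X - mu = 64.74 - 97.29 = -32.55
z = -32.55 / 21.76 = -3255/2176 ≈ -1.495864

-1.4959


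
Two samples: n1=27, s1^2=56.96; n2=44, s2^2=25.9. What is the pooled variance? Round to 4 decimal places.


sp^2 = ((n1-1)*s1^2 + (n2-1)*s2^2)/(n1+n2-2)
(n1-1)*s1^2 = 26 * 56.96 = 1480.96
(n2-1)*s2^2 = 43 * 25.9 = 1113.7
numerator = 1480.96 + 1113.7 = 2594.66
n1+n2-2 = 69
sp^2 = 2594.66 / 69 = 129733/3450 ≈ 37.603768

37.6038


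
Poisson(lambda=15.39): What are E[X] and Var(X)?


E[X] = Var(X) = lambda = 15.39

15.39, 15.39


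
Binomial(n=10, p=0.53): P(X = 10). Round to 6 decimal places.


P = C(n,k) * p^k * (1-p)^(n-k)
C(10,10) = 1
p^k = 0.53^10 ≈ 0.001748875
(1-p)^(n-k) = 0.47^0 = 1
P = 1 * 0.001748875 * 1 ≈ 0.001749

0.001749


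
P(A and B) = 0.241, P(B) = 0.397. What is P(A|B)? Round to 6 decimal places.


P(A|B) = P(A and B) / P(B) = 0.241 / 0.397 = 241/397 ≈ 0.60705290

0.607053


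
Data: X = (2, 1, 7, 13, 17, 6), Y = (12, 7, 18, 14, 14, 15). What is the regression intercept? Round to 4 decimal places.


a = ybar - b*xbar, where b = sum((xi-xbar)(yi-ybar)) / sum((xi-xbar)^2)
n = 6, xbar = 46/6 = 23/3 ≈ 7.666667, ybar = 80/6 = 40/3 ≈ 13.333333
Sxy = sum((xi-xbar)(yi-ybar)) = 161/3 ≈ 53.666667
Sxx = sum((xi-xbar)^2) = 586/3 ≈ 195.333333
b = Sxy / Sxx = 161/586 ≈ 0.274744
a = 13.333333 - 0.274744 * 7.666667 = 6579/586 ≈ 11.226962

11.2270


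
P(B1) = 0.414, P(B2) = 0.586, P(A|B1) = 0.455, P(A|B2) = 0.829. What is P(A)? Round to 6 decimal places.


P(A) = P(A|B1)*P(B1) + P(A|B2)*P(B2)
P(A|B1)*P(B1) = 0.455 * 0.414 = 0.18837
P(A|B2)*P(B2) = 0.829 * 0.586 = 0.485794
P(A) = 0.18837 + 0.485794 = 0.674164

0.674164


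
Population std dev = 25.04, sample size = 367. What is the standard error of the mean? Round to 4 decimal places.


SE = sigma / sqrt(n)
sqrt(367) ≈ 19.157244
SE = 25.04 / 19.157244 ≈ 1.307077

1.3071


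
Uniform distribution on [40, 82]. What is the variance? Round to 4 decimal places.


Var = (b-a)^2 / 12
(b-a)^2 = (82 - 40)^2 = 1764
Var = 1764/12 = 147

147.0000


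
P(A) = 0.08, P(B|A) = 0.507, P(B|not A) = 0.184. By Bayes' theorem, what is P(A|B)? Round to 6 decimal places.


P(A|B) = P(B|A)*P(A) / P(B), P(B) = P(B|A)*P(A) + P(B|not A)*P(not A)
P(B|A)*P(A) = 0.507 * 0.08 = 0.04056
P(B|not A)*P(not A) = 0.184 * 0.92 = 0.16928
P(B) = 0.04056 + 0.16928 = 0.20984
P(A|B) = 0.04056 / 0.20984 = 507/2623 ≈ 0.19329013

0.193290


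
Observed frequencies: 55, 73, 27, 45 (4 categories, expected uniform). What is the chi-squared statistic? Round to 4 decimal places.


chi2 = sum((O-E)^2/E), E = total/4
total = 200, E = 200/4 = 50
(55 - 50)^2 / 50 = 25 / 50 = 0.5
(73 - 50)^2 / 50 = 529 / 50 = 10.58
(27 - 50)^2 / 50 = 529 / 50 = 10.58
(45 - 50)^2 / 50 = 25 / 50 = 0.5
chi2 = 22.16

22.1600


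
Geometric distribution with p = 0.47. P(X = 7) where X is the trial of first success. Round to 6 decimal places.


P = (1-p)^(k-1) * p
(1-p)^(k-1) = 0.53^6 ≈ 0.02216436
P = 0.02216436 * 0.47 ≈ 0.01041725

0.010417


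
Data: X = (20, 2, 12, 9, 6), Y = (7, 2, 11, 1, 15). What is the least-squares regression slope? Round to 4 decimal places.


b = sum((xi-xbar)(yi-ybar)) / sum((xi-xbar)^2)
n = 5, xbar = 49/5 = 9.8, ybar = 36/5 = 7.2
Sxy = sum((xi-xbar)(yi-ybar)) = 22.2
Sxx = sum((xi-xbar)^2) = 184.8
b = Sxy / Sxx = 37/308 ≈ 0.120130

0.1201


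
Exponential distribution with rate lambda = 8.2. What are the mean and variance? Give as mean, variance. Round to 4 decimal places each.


mean = 1/lam, var = 1/lam^2
mean = 1 / 8.2 = 5/41 ≈ 0.121951
lam^2 = 8.2^2 = 67.24
var = 1 / 67.24 = 25/1681 ≈ 0.014872

0.1220, 0.0149


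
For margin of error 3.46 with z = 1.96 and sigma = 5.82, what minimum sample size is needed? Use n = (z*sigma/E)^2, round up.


z*sigma/E = 1.96 * 5.82 / 3.46 = 14259/4325 ≈ 3.296879
(z*sigma/E)^2 ≈ 10.869409
round up: n = 11

11


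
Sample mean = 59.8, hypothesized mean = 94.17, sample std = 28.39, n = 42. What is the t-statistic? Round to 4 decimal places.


t = (xbar - mu0) / (s/sqrt(n))
xbar - mu0 = 59.8 - 94.17 = -34.37
sqrt(42) ≈ 6.48074070
s/sqrt(n) = 28.39 / 6.48074070 ≈ 4.38067211
t = -34.37 / 4.38067211 ≈ -7.845828

-7.8458


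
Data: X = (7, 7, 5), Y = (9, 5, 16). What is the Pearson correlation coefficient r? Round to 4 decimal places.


r = sum((xi-xbar)(yi-ybar)) / sqrt(sum((xi-xbar)^2) * sum((yi-ybar)^2))
n = 3, xbar = 19/3 ≈ 6.333333, ybar = 30/3 = 10
Sxy = sum((xi-xbar)(yi-ybar)) = -12
Sxx = sum((xi-xbar)^2) = 8/3 ≈ 2.666667
Syy = sum((yi-ybar)^2) = 62
sqrt(Sxx*Syy) ≈ 12.858201
r = Sxy / sqrt(Sxx*Syy) = -12 / 12.858201 ≈ -0.933257

-0.9333


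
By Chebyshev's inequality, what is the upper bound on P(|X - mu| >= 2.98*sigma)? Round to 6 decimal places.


P <= 1/k^2
k^2 = 2.98^2 = 8.8804
1/k^2 = 1 / 8.8804 ≈ 0.11260754

0.112608


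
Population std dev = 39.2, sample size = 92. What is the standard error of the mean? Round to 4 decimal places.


SE = sigma / sqrt(n)
sqrt(92) ≈ 9.591663
SE = 39.2 / 9.591663 ≈ 4.086883

4.0869


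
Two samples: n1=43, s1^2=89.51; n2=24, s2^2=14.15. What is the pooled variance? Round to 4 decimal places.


sp^2 = ((n1-1)*s1^2 + (n2-1)*s2^2)/(n1+n2-2)
(n1-1)*s1^2 = 42 * 89.51 = 3759.42
(n2-1)*s2^2 = 23 * 14.15 = 325.45
numerator = 3759.42 + 325.45 = 4084.87
n1+n2-2 = 65
sp^2 = 4084.87 / 65 = 408487/6500 ≈ 62.844154

62.8442


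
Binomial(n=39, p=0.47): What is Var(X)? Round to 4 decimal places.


Var = n*p*(1-p) = 39 * 0.47 * 0.53 = 9.7149

9.7149


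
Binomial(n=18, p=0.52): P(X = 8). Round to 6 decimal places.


P = C(n,k) * p^k * (1-p)^(n-k)
C(18,8) = 43758
p^k = 0.52^8 ≈ 0.005345973
(1-p)^(n-k) = 0.48^10 ≈ 0.0006492506
P = 43758 * 0.005345973 * 0.0006492506 ≈ 0.151879

0.151879


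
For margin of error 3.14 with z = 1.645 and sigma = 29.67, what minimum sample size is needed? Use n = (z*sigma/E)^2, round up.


z*sigma/E = 1.645 * 29.67 / 3.14 ≈ 15.543678
(z*sigma/E)^2 ≈ 241.605936
round up: n = 242

242


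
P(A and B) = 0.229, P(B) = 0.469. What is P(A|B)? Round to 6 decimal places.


P(A|B) = P(A and B) / P(B) = 0.229 / 0.469 = 229/469 ≈ 0.48827292

0.488273


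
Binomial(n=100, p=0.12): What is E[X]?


E[X] = n*p = 100 * 0.12 = 12

12


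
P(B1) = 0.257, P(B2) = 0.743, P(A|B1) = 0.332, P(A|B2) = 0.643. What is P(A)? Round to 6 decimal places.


P(A) = P(A|B1)*P(B1) + P(A|B2)*P(B2)
P(A|B1)*P(B1) = 0.332 * 0.257 = 0.085324
P(A|B2)*P(B2) = 0.643 * 0.743 = 0.477749
P(A) = 0.085324 + 0.477749 = 0.563073

0.563073


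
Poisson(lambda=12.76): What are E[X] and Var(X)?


E[X] = Var(X) = lambda = 12.76

12.76, 12.76


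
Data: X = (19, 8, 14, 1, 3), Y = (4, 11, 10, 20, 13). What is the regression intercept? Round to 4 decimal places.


a = ybar - b*xbar, where b = sum((xi-xbar)(yi-ybar)) / sum((xi-xbar)^2)
n = 5, xbar = 45/5 = 9, ybar = 58/5 = 11.6
Sxy = sum((xi-xbar)(yi-ybar)) = -159
Sxx = sum((xi-xbar)^2) = 226
b = Sxy / Sxx = -159/226 ≈ -0.703540
a = 11.6 - (-0.703540) * 9 = 20263/1130 ≈ 17.931858

17.9319


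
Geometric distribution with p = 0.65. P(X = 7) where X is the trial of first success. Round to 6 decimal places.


P = (1-p)^(k-1) * p
(1-p)^(k-1) = 0.35^6 ≈ 0.001838266
P = 0.001838266 * 0.65 ≈ 0.001194873

0.001195


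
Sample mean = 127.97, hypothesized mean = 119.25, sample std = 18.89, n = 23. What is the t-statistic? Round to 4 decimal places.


t = (xbar - mu0) / (s/sqrt(n))
xbar - mu0 = 127.97 - 119.25 = 8.72
sqrt(23) ≈ 4.79583152
s/sqrt(n) = 18.89 / 4.79583152 ≈ 3.93883728
t = 8.72 / 3.93883728 ≈ 2.213851

2.2139


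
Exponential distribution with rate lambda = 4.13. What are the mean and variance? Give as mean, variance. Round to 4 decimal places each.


mean = 1/lam, var = 1/lam^2
mean = 1 / 4.13 = 100/413 ≈ 0.242131
lam^2 = 4.13^2 = 17.0569
var = 1 / 17.0569 ≈ 0.058627

0.2421, 0.0586


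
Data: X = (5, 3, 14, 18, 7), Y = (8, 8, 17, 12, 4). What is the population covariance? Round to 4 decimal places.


Cov = (1/n)*sum((xi-xbar)(yi-ybar))
n = 5, xbar = 47/5 = 9.4, ybar = 49/5 = 9.8
sum((xi-xbar)(yi-ybar)) = 85.4
Cov = 85.4 / 5 = 17.08

17.0800


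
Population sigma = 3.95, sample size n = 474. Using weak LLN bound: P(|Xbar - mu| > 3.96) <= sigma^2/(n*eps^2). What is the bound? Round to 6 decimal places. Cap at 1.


bound = min(1, sigma^2/(n*eps^2))
sigma^2 = 3.95^2 = 15.6025
n*eps^2 = 474 * 3.96^2 = 474 * 15.6816 = 7433.0784
sigma^2/(n*eps^2) = 15.6025 / 7433.0784 ≈ 0.00209906

0.002099


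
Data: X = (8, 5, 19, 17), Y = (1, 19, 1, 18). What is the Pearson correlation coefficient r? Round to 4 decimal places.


r = sum((xi-xbar)(yi-ybar)) / sqrt(sum((xi-xbar)^2) * sum((yi-ybar)^2))
n = 4, xbar = 49/4 = 12.25, ybar = 39/4 = 9.75
Sxy = sum((xi-xbar)(yi-ybar)) = -49.75
Sxx = sum((xi-xbar)^2) = 138.75
Syy = sum((yi-ybar)^2) = 306.75
sqrt(Sxx*Syy) ≈ 206.304538
r = Sxy / sqrt(Sxx*Syy) = -49.75 / 206.304538 ≈ -0.241148

-0.2411


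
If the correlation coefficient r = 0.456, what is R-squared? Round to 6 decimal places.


R^2 = r^2 = (0.456)^2 = 0.207936

0.207936


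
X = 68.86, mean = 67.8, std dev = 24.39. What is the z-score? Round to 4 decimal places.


z = (X - mu) / sigma
X - mu = 68.86 - 67.8 = 1.06
z = 1.06 / 24.39 = 106/2439 ≈ 0.043460

0.0435


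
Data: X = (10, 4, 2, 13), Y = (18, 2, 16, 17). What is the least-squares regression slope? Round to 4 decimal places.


b = sum((xi-xbar)(yi-ybar)) / sum((xi-xbar)^2)
n = 4, xbar = 29/4 = 7.25, ybar = 53/4 = 13.25
Sxy = sum((xi-xbar)(yi-ybar)) = 56.75
Sxx = sum((xi-xbar)^2) = 78.75
b = Sxy / Sxx = 227/315 ≈ 0.720635

0.7206


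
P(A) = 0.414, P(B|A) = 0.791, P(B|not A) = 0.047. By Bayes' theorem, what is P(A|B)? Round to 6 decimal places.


P(A|B) = P(B|A)*P(A) / P(B), P(B) = P(B|A)*P(A) + P(B|not A)*P(not A)
P(B|A)*P(A) = 0.791 * 0.414 = 0.327474
P(B|not A)*P(not A) = 0.047 * 0.586 = 0.027542
P(B) = 0.327474 + 0.027542 = 0.355016
P(A|B) = 0.327474 / 0.355016 ≈ 0.92242040

0.922420


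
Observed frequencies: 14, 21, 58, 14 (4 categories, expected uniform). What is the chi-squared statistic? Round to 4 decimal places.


chi2 = sum((O-E)^2/E), E = total/4
total = 107, E = 107/4 = 26.75
(14 - 26.75)^2 / 26.75 = 162.5625 / 26.75 = 2601/428 ≈ 6.077103
(21 - 26.75)^2 / 26.75 = 33.0625 / 26.75 = 529/428 ≈ 1.235981
(58 - 26.75)^2 / 26.75 = 976.5625 / 26.75 = 15625/428 ≈ 36.507009
(14 - 26.75)^2 / 26.75 = 162.5625 / 26.75 = 2601/428 ≈ 6.077103
chi2 = 5339/107 ≈ 49.897196

49.8972


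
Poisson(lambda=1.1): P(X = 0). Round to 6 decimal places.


P = e^(-lam) * lam^k / k!
e^(-1.1) ≈ 0.3328711
lam^k = 1.1^0 = 1
k! = 0! = 1
P = 0.3328711 * 1 / 1 ≈ 0.332871

0.332871


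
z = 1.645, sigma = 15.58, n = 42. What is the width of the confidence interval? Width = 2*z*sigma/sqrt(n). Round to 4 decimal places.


width = 2*z*sigma/sqrt(n)
2*z*sigma = 2 * 1.645 * 15.58 = 51.2582
sqrt(42) ≈ 6.480741
width = 51.2582 / 6.480741 ≈ 7.909312

7.9093


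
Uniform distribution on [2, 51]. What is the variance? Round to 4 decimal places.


Var = (b-a)^2 / 12
(b-a)^2 = (51 - 2)^2 = 2401
Var = 2401/12 ≈ 200.083333

200.0833


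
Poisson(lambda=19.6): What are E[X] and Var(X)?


E[X] = Var(X) = lambda = 19.6

19.6, 19.6


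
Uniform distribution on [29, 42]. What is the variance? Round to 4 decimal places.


Var = (b-a)^2 / 12
(b-a)^2 = (42 - 29)^2 = 169
Var = 169/12 ≈ 14.083333

14.0833


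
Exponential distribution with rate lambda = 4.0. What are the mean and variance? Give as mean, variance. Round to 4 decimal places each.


mean = 1/lam, var = 1/lam^2
mean = 1 / 4.0 = 0.25
lam^2 = 4.0^2 = 16
var = 1 / 16 = 0.0625

0.2500, 0.0625


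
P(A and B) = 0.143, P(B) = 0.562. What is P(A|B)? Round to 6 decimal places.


P(A|B) = P(A and B) / P(B) = 0.143 / 0.562 = 143/562 ≈ 0.25444840

0.254448


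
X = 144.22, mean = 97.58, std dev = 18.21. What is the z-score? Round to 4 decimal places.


z = (X - mu) / sigma
X - mu = 144.22 - 97.58 = 46.64
z = 46.64 / 18.21 = 4664/1821 ≈ 2.561230

2.5612


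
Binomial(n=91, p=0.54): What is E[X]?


E[X] = n*p = 91 * 0.54 = 49.14

49.14


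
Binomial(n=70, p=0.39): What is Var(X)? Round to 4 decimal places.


Var = n*p*(1-p) = 70 * 0.39 * 0.61 = 16.653

16.6530


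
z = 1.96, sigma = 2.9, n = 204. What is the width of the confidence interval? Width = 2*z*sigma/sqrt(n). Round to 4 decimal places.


width = 2*z*sigma/sqrt(n)
2*z*sigma = 2 * 1.96 * 2.9 = 11.368
sqrt(204) ≈ 14.282857
width = 11.368 / 14.282857 ≈ 0.795919

0.7959


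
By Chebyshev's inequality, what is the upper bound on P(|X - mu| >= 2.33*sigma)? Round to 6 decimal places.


P <= 1/k^2
k^2 = 2.33^2 = 5.4289
1/k^2 = 1 / 5.4289 ≈ 0.18419938

0.184199


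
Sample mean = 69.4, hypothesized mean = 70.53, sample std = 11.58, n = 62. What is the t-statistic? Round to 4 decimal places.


t = (xbar - mu0) / (s/sqrt(n))
xbar - mu0 = 69.4 - 70.53 = -1.13
sqrt(62) ≈ 7.87400787
s/sqrt(n) = 11.58 / 7.87400787 ≈ 1.47066147
t = -1.13 / 1.47066147 ≈ -0.768362

-0.7684


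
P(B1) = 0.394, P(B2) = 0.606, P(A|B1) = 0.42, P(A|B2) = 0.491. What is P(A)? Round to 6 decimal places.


P(A) = P(A|B1)*P(B1) + P(A|B2)*P(B2)
P(A|B1)*P(B1) = 0.42 * 0.394 = 0.16548
P(A|B2)*P(B2) = 0.491 * 0.606 = 0.297546
P(A) = 0.16548 + 0.297546 = 0.463026

0.463026


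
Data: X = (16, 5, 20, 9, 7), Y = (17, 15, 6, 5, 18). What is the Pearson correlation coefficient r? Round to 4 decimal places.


r = sum((xi-xbar)(yi-ybar)) / sqrt(sum((xi-xbar)^2) * sum((yi-ybar)^2))
n = 5, xbar = 57/5 = 11.4, ybar = 61/5 = 12.2
Sxy = sum((xi-xbar)(yi-ybar)) = -57.4
Sxx = sum((xi-xbar)^2) = 161.2
Syy = sum((yi-ybar)^2) = 154.8
sqrt(Sxx*Syy) ≈ 157.967592
r = Sxy / sqrt(Sxx*Syy) = -57.4 / 157.967592 ≈ -0.363366

-0.3634


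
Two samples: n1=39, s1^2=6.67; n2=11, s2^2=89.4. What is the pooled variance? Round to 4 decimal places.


sp^2 = ((n1-1)*s1^2 + (n2-1)*s2^2)/(n1+n2-2)
(n1-1)*s1^2 = 38 * 6.67 = 253.46
(n2-1)*s2^2 = 10 * 89.4 = 894
numerator = 253.46 + 894 = 1147.46
n1+n2-2 = 48
sp^2 = 1147.46 / 48 = 57373/2400 ≈ 23.905417

23.9054


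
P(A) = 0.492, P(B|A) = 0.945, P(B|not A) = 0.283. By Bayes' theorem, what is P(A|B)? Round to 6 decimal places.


P(A|B) = P(B|A)*P(A) / P(B), P(B) = P(B|A)*P(A) + P(B|not A)*P(not A)
P(B|A)*P(A) = 0.945 * 0.492 = 0.46494
P(B|not A)*P(not A) = 0.283 * 0.508 = 0.143764
P(B) = 0.46494 + 0.143764 = 0.608704
P(A|B) = 0.46494 / 0.608704 ≈ 0.76381952

0.763820


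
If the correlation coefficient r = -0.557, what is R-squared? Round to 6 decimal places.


R^2 = r^2 = (-0.557)^2 = 0.310249

0.310249


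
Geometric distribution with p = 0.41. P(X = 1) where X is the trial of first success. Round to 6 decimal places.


P = (1-p)^(k-1) * p
(1-p)^(k-1) = 0.59^0 = 1
P = 1 * 0.41 = 0.41

0.410000


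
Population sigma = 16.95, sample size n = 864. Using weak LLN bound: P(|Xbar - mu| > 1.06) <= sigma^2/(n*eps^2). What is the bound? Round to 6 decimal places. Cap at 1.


bound = min(1, sigma^2/(n*eps^2))
sigma^2 = 16.95^2 = 287.3025
n*eps^2 = 864 * 1.06^2 = 864 * 1.1236 = 970.7904
sigma^2/(n*eps^2) = 287.3025 / 970.7904 ≈ 0.29594699

0.295947


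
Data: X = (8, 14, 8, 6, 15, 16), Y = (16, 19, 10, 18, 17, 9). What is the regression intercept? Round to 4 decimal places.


a = ybar - b*xbar, where b = sum((xi-xbar)(yi-ybar)) / sum((xi-xbar)^2)
n = 6, xbar = 67/6 ≈ 11.166667, ybar = 89/6 ≈ 14.833333
Sxy = sum((xi-xbar)(yi-ybar)) = -77/6 ≈ -12.833333
Sxx = sum((xi-xbar)^2) = 557/6 ≈ 92.833333
b = Sxy / Sxx = -77/557 ≈ -0.138241
a = 14.833333 - (-0.138241) * 11.166667 = 9122/557 ≈ 16.377020

16.3770


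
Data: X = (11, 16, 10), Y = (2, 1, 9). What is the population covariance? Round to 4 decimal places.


Cov = (1/n)*sum((xi-xbar)(yi-ybar))
n = 3, xbar = 37/3 ≈ 12.333333, ybar = 12/3 = 4
sum((xi-xbar)(yi-ybar)) = -20
Cov = -20 / 3 = -20/3 ≈ -6.666667

-6.6667


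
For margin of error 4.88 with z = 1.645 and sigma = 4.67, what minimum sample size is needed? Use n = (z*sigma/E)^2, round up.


z*sigma/E = 1.645 * 4.67 / 4.88 ≈ 1.574211
(z*sigma/E)^2 ≈ 2.478140
round up: n = 3

3


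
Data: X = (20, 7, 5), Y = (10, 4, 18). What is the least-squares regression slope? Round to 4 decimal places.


b = sum((xi-xbar)(yi-ybar)) / sum((xi-xbar)^2)
n = 3, xbar = 32/3 ≈ 10.666667, ybar = 32/3 ≈ 10.666667
Sxy = sum((xi-xbar)(yi-ybar)) = -70/3 ≈ -23.333333
Sxx = sum((xi-xbar)^2) = 398/3 ≈ 132.666667
b = Sxy / Sxx = -35/199 ≈ -0.175879

-0.1759


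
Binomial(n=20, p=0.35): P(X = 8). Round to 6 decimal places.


P = C(n,k) * p^k * (1-p)^(n-k)
C(20,8) = 125970
p^k = 0.35^8 ≈ 0.0002251875
(1-p)^(n-k) = 0.65^12 ≈ 0.005688009
P = 125970 * 0.0002251875 * 0.005688009 ≈ 0.161351

0.161351


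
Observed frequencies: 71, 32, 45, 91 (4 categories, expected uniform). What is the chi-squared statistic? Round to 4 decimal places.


chi2 = sum((O-E)^2/E), E = total/4
total = 239, E = 239/4 = 59.75
(71 - 59.75)^2 / 59.75 = 126.5625 / 59.75 = 2025/956 ≈ 2.118201
(32 - 59.75)^2 / 59.75 = 770.0625 / 59.75 = 12321/956 ≈ 12.888075
(45 - 59.75)^2 / 59.75 = 217.5625 / 59.75 = 3481/956 ≈ 3.641213
(91 - 59.75)^2 / 59.75 = 976.5625 / 59.75 = 15625/956 ≈ 16.344142
chi2 = 8363/239 ≈ 34.991632

34.9916


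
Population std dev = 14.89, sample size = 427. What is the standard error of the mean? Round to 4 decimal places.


SE = sigma / sqrt(n)
sqrt(427) ≈ 20.663978
SE = 14.89 / 20.663978 ≈ 0.720578

0.7206


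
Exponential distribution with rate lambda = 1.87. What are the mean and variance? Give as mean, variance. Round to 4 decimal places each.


mean = 1/lam, var = 1/lam^2
mean = 1 / 1.87 = 100/187 ≈ 0.534759
lam^2 = 1.87^2 = 3.4969
var = 1 / 3.4969 ≈ 0.285968

0.5348, 0.2860


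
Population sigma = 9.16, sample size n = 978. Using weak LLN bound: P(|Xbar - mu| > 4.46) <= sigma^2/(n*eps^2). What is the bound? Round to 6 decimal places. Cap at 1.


bound = min(1, sigma^2/(n*eps^2))
sigma^2 = 9.16^2 = 83.9056
n*eps^2 = 978 * 4.46^2 = 978 * 19.8916 = 19453.9848
sigma^2/(n*eps^2) = 83.9056 / 19453.9848 ≈ 0.00431303

0.004313


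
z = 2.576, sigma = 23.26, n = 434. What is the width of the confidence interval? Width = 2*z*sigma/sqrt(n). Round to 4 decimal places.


width = 2*z*sigma/sqrt(n)
2*z*sigma = 2 * 2.576 * 23.26 = 119.83552
sqrt(434) ≈ 20.832667
width = 119.83552 / 20.832667 ≈ 5.752289

5.7523


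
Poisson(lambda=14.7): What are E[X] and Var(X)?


E[X] = Var(X) = lambda = 14.7

14.7, 14.7


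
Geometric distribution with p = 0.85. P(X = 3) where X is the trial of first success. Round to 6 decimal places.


P = (1-p)^(k-1) * p
(1-p)^(k-1) = 0.15^2 = 0.0225
P = 0.0225 * 0.85 = 0.019125

0.019125


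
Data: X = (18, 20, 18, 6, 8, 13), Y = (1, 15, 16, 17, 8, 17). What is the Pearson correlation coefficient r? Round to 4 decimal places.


r = sum((xi-xbar)(yi-ybar)) / sqrt(sum((xi-xbar)^2) * sum((yi-ybar)^2))
n = 6, xbar = 83/6 ≈ 13.833333, ybar = 74/6 = 37/3 ≈ 12.333333
Sxy = sum((xi-xbar)(yi-ybar)) = -92/3 ≈ -30.666667
Sxx = sum((xi-xbar)^2) = 1013/6 ≈ 168.833333
Syy = sum((yi-ybar)^2) = 634/3 ≈ 211.333333
sqrt(Sxx*Syy) ≈ 188.891797
r = Sxy / sqrt(Sxx*Syy) = -30.666667 / 188.891797 ≈ -0.162350

-0.1624


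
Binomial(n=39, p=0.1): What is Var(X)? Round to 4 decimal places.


Var = n*p*(1-p) = 39 * 0.1 * 0.9 = 3.51

3.5100


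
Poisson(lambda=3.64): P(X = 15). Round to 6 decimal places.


P = e^(-lam) * lam^k / k!
e^(-3.64) ≈ 0.02625234
lam^k = 3.64^15 ≈ 260928041.635939
k! = 15! = 1307674368000
P = 0.02625234 * 260928041.635939 / 1307674368000 ≈ 0.000005

0.000005


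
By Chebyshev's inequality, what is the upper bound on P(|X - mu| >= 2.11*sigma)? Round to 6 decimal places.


P <= 1/k^2
k^2 = 2.11^2 = 4.4521
1/k^2 = 1 / 4.4521 ≈ 0.22461310

0.224613


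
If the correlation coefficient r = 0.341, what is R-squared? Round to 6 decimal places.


R^2 = r^2 = (0.341)^2 = 0.116281

0.116281


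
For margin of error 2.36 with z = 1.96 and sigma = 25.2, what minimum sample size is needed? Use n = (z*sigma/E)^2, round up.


z*sigma/E = 1.96 * 25.2 / 2.36 = 6174/295 ≈ 20.928814
(z*sigma/E)^2 ≈ 438.015237
round up: n = 439

439


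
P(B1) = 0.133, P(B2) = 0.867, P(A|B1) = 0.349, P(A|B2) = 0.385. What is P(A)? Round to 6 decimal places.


P(A) = P(A|B1)*P(B1) + P(A|B2)*P(B2)
P(A|B1)*P(B1) = 0.349 * 0.133 = 0.046417
P(A|B2)*P(B2) = 0.385 * 0.867 = 0.333795
P(A) = 0.046417 + 0.333795 = 0.380212

0.380212


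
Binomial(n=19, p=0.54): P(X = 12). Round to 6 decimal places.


P = C(n,k) * p^k * (1-p)^(n-k)
C(19,12) = 50388
p^k = 0.54^12 ≈ 0.0006147876
(1-p)^(n-k) = 0.46^7 ≈ 0.004358177
P = 50388 * 0.0006147876 * 0.004358177 ≈ 0.135007

0.135007


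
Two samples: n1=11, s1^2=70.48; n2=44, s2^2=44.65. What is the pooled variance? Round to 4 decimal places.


sp^2 = ((n1-1)*s1^2 + (n2-1)*s2^2)/(n1+n2-2)
(n1-1)*s1^2 = 10 * 70.48 = 704.8
(n2-1)*s2^2 = 43 * 44.65 = 1919.95
numerator = 704.8 + 1919.95 = 2624.75
n1+n2-2 = 53
sp^2 = 2624.75 / 53 = 10499/212 ≈ 49.523585

49.5236


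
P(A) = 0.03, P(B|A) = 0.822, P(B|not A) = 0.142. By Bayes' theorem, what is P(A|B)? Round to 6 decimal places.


P(A|B) = P(B|A)*P(A) / P(B), P(B) = P(B|A)*P(A) + P(B|not A)*P(not A)
P(B|A)*P(A) = 0.822 * 0.03 = 0.02466
P(B|not A)*P(not A) = 0.142 * 0.97 = 0.13774
P(B) = 0.02466 + 0.13774 = 0.1624
P(A|B) = 0.02466 / 0.1624 = 1233/8120 ≈ 0.15184729

0.151847


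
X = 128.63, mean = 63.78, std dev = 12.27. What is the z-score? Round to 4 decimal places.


z = (X - mu) / sigma
X - mu = 128.63 - 63.78 = 64.85
z = 64.85 / 12.27 = 6485/1227 ≈ 5.285249

5.2852


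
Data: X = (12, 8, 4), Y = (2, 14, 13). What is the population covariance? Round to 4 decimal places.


Cov = (1/n)*sum((xi-xbar)(yi-ybar))
n = 3, xbar = 24/3 = 8, ybar = 29/3 ≈ 9.666667
sum((xi-xbar)(yi-ybar)) = -44
Cov = -44 / 3 = -44/3 ≈ -14.666667

-14.6667


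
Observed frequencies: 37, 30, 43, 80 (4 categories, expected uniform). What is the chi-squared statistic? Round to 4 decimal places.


chi2 = sum((O-E)^2/E), E = total/4
total = 190, E = 190/4 = 47.5
(37 - 47.5)^2 / 47.5 = 110.25 / 47.5 = 441/190 ≈ 2.321053
(30 - 47.5)^2 / 47.5 = 306.25 / 47.5 = 245/38 ≈ 6.447368
(43 - 47.5)^2 / 47.5 = 20.25 / 47.5 = 81/190 ≈ 0.426316
(80 - 47.5)^2 / 47.5 = 1056.25 / 47.5 = 845/38 ≈ 22.236842
chi2 = 2986/95 ≈ 31.431579

31.4316


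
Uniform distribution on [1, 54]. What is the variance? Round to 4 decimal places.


Var = (b-a)^2 / 12
(b-a)^2 = (54 - 1)^2 = 2809
Var = 2809/12 ≈ 234.083333

234.0833


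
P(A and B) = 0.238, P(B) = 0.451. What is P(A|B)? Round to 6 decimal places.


P(A|B) = P(A and B) / P(B) = 0.238 / 0.451 = 238/451 ≈ 0.52771619

0.527716


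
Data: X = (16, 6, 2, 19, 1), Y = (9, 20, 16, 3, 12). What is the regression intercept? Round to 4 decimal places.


a = ybar - b*xbar, where b = sum((xi-xbar)(yi-ybar)) / sum((xi-xbar)^2)
n = 5, xbar = 44/5 = 8.8, ybar = 60/5 = 12
Sxy = sum((xi-xbar)(yi-ybar)) = -163
Sxx = sum((xi-xbar)^2) = 270.8
b = Sxy / Sxx = -815/1354 ≈ -0.601920
a = 12 - (-0.601920) * 8.8 = 11710/677 ≈ 17.296898

17.2969


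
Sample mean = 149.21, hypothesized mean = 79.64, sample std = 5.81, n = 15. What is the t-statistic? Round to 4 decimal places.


t = (xbar - mu0) / (s/sqrt(n))
xbar - mu0 = 149.21 - 79.64 = 69.57
sqrt(15) ≈ 3.87298335
s/sqrt(n) = 5.81 / 3.87298335 ≈ 1.50013555
t = 69.57 / 1.50013555 ≈ 46.375809

46.3758


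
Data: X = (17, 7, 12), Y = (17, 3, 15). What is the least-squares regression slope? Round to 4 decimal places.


b = sum((xi-xbar)(yi-ybar)) / sum((xi-xbar)^2)
n = 3, xbar = 36/3 = 12, ybar = 35/3 ≈ 11.666667
Sxy = sum((xi-xbar)(yi-ybar)) = 70
Sxx = sum((xi-xbar)^2) = 50
b = Sxy / Sxx = 1.4

1.4000


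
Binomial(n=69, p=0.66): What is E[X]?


E[X] = n*p = 69 * 0.66 = 45.54

45.54


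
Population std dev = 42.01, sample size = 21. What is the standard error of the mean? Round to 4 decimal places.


SE = sigma / sqrt(n)
sqrt(21) ≈ 4.582576
SE = 42.01 / 4.582576 ≈ 9.167334

9.1673


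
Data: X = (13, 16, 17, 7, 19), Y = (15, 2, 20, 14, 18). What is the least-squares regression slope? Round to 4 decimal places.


b = sum((xi-xbar)(yi-ybar)) / sum((xi-xbar)^2)
n = 5, xbar = 72/5 = 14.4, ybar = 69/5 = 13.8
Sxy = sum((xi-xbar)(yi-ybar)) = 13.4
Sxx = sum((xi-xbar)^2) = 87.2
b = Sxy / Sxx = 67/436 ≈ 0.153670

0.1537


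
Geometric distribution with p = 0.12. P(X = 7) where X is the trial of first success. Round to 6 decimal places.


P = (1-p)^(k-1) * p
(1-p)^(k-1) = 0.88^6 ≈ 0.4644041
P = 0.4644041 * 0.12 ≈ 0.05572849

0.055728
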